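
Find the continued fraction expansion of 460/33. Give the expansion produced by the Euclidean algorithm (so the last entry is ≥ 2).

460 = 13·33 + 31
33 = 1·31 + 2
31 = 15·2 + 1
2 = 2·1 + 0  (stop)
So 460/33 = [13; 1, 15, 2].

[13; 1, 15, 2]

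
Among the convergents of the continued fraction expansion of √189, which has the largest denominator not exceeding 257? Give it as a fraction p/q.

1526/111

√189 = [13; 1, 2, 1, 26, …] (period length 4).
Convergents:
  p_0/q_0 = 13/1
  p_1/q_1 = 14/1
  p_2/q_2 = 41/3
  p_3/q_3 = 55/4
  p_4/q_4 = 1471/107
  p_5/q_5 = 1526/111
  p_6/q_6 = 4523/329
q_5 = 111 ≤ 257 < 329 = q_6, so the answer is 1526/111.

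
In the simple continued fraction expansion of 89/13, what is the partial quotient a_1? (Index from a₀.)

89 = 6·13 + 11   →  a_0 = 6
13 = 1·11 + 2   →  a_1 = 1

1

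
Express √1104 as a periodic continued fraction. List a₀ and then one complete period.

[33; 4, 2, 2, 2, 4, 66]

a₀ = ⌊√1104⌋ = 33.
With m₀=0, d₀=1 and mₖ₊₁ = dₖaₖ − mₖ, dₖ₊₁ = (n − mₖ₊₁²)/dₖ, aₖ₊₁ = ⌊(a₀+mₖ₊₁)/dₖ₊₁⌋:
  k=1: m=33, d=15, a=4
  k=2: m=27, d=25, a=2
  k=3: m=23, d=23, a=2
  k=4: m=23, d=25, a=2
  k=5: m=27, d=15, a=4
  k=6: m=33, d=1, a=66
d=1 and a=2a₀=66 at k=6, so the next step gives (m, d) = (33, 15) again — its k=1 value — and the period has length 6.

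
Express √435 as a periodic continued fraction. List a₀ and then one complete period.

[20; 1, 5, 1, 40]

a₀ = ⌊√435⌋ = 20.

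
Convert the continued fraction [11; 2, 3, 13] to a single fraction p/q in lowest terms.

Fold from the inside: start with 13/1.
  3 + 1/13 = 40/13
  2 + 13/40 = 93/40
  11 + 40/93 = 1063/93

1063/93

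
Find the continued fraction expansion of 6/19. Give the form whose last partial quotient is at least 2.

6 = 0·19 + 6
19 = 3·6 + 1
6 = 6·1 + 0  (stop)
So 6/19 = [0; 3, 6].

[0; 3, 6]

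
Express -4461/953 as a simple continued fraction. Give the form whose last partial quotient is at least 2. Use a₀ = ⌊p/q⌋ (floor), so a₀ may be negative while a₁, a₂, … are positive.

[-5; 3, 7, 2, 2, 2, 3]

-4461 = -5×953 + 304
953 = 3×304 + 41
304 = 7×41 + 17
41 = 2×17 + 7
17 = 2×7 + 3
7 = 2×3 + 1
3 = 3×1 + 0  (stop)
So -4461/953 = [-5; 3, 7, 2, 2, 2, 3].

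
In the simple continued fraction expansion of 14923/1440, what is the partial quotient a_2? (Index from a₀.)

1

14923 = 10·1440 + 523   →  a_0 = 10
1440 = 2·523 + 394   →  a_1 = 2
523 = 1·394 + 129   →  a_2 = 1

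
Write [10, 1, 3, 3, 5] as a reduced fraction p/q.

743/69

Using pₖ = aₖpₖ₋₁ + pₖ₋₂ and qₖ = aₖqₖ₋₁ + qₖ₋₂:
  k=0: a=10, p=10, q=1
  k=1: a=1, p=11, q=1
  k=2: a=3, p=43, q=4
  k=3: a=3, p=140, q=13
  k=4: a=5, p=743, q=69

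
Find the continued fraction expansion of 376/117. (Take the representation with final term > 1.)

376 = 3×117 + 25
117 = 4×25 + 17
25 = 1×17 + 8
17 = 2×8 + 1
8 = 8×1 + 0  (stop)
So 376/117 = [3; 4, 1, 2, 8].

[3; 4, 1, 2, 8]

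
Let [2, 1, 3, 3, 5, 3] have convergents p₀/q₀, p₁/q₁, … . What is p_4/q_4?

191/69

Using pₖ = aₖpₖ₋₁ + pₖ₋₂, qₖ = aₖqₖ₋₁ + qₖ₋₂ (with p₋₁=1, p₋₂=0, q₋₁=0, q₋₂=1):
  k=0: a=2, p=2, q=1
  k=1: a=1, p=3, q=1
  k=2: a=3, p=11, q=4
  k=3: a=3, p=36, q=13
  k=4: a=5, p=191, q=69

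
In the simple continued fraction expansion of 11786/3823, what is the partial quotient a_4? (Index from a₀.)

11786 = 3·3823 + 317   →  a_0 = 3
3823 = 12·317 + 19   →  a_1 = 12
317 = 16·19 + 13   →  a_2 = 16
19 = 1·13 + 6   →  a_3 = 1
13 = 2·6 + 1   →  a_4 = 2

2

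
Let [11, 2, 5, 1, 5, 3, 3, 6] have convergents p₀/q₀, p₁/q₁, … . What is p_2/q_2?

126/11

Using pₖ = aₖpₖ₋₁ + pₖ₋₂, qₖ = aₖqₖ₋₁ + qₖ₋₂ (with p₋₁=1, p₋₂=0, q₋₁=0, q₋₂=1):
  k=0: a=11, p=11, q=1
  k=1: a=2, p=23, q=2
  k=2: a=5, p=126, q=11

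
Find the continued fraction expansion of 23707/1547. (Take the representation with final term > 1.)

23707 = 15×1547 + 502
1547 = 3×502 + 41
502 = 12×41 + 10
41 = 4×10 + 1
10 = 10×1 + 0  (stop)
So 23707/1547 = [15; 3, 12, 4, 10].

[15; 3, 12, 4, 10]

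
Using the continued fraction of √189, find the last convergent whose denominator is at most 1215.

√189 = [13; 1, 2, 1, 26, …] (period length 4).
Convergents:
  p_0/q_0 = 13/1
  p_1/q_1 = 14/1
  p_2/q_2 = 41/3
  p_3/q_3 = 55/4
  p_4/q_4 = 1471/107
  p_5/q_5 = 1526/111
  p_6/q_6 = 4523/329
  p_7/q_7 = 6049/440
  p_8/q_8 = 161797/11769
q_7 = 440 ≤ 1215 < 11769 = q_8, so the answer is 6049/440.

6049/440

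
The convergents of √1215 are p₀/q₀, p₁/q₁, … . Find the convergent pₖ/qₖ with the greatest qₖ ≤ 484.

16801/482

√1215 = [34; 1, 5, 1, 68, …] (period length 4).
Convergents:
  p_0/q_0 = 34/1
  p_1/q_1 = 35/1
  p_2/q_2 = 209/6
  p_3/q_3 = 244/7
  p_4/q_4 = 16801/482
  p_5/q_5 = 17045/489
q_4 = 482 ≤ 484 < 489 = q_5, so the answer is 16801/482.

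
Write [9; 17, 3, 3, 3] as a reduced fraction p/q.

Fold from the inside: start with 3/1.
  3 + 1/3 = 10/3
  3 + 3/10 = 33/10
  17 + 10/33 = 571/33
  9 + 33/571 = 5172/571

5172/571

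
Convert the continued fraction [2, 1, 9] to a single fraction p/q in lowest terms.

Fold from the inside: start with 9/1.
  1 + 1/9 = 10/9
  2 + 9/10 = 29/10

29/10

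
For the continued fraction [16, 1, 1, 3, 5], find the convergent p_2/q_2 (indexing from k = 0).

Using pₖ = aₖpₖ₋₁ + pₖ₋₂, qₖ = aₖqₖ₋₁ + qₖ₋₂ (with p₋₁=1, p₋₂=0, q₋₁=0, q₋₂=1):
  k=0: a=16, p=16, q=1
  k=1: a=1, p=17, q=1
  k=2: a=1, p=33, q=2

33/2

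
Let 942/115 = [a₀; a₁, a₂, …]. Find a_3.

942 = 8·115 + 22   →  a_0 = 8
115 = 5·22 + 5   →  a_1 = 5
22 = 4·5 + 2   →  a_2 = 4
5 = 2·2 + 1   →  a_3 = 2

2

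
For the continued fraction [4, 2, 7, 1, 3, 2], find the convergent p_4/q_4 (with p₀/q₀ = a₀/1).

Using pₖ = aₖpₖ₋₁ + pₖ₋₂, qₖ = aₖqₖ₋₁ + qₖ₋₂ (with p₋₁=1, p₋₂=0, q₋₁=0, q₋₂=1):
  k=0: a=4, p=4, q=1
  k=1: a=2, p=9, q=2
  k=2: a=7, p=67, q=15
  k=3: a=1, p=76, q=17
  k=4: a=3, p=295, q=66

295/66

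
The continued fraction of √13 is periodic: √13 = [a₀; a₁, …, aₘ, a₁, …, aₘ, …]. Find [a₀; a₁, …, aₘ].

a₀ = ⌊√13⌋ = 3.
With m₀=0, d₀=1 and mₖ₊₁ = dₖaₖ − mₖ, dₖ₊₁ = (n − mₖ₊₁²)/dₖ, aₖ₊₁ = ⌊(a₀+mₖ₊₁)/dₖ₊₁⌋:
  k=1: m=3, d=4, a=1
  k=2: m=1, d=3, a=1
  k=3: m=2, d=3, a=1
  k=4: m=1, d=4, a=1
  k=5: m=3, d=1, a=6
d=1 and a=2a₀=6 at k=5, so the next step gives (m, d) = (3, 4) again — its k=1 value — and the period has length 5.

[3; 1, 1, 1, 1, 6]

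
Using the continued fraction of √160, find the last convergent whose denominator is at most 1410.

√160 = [12; 1, 1, 1, 5, 1, 1, 1, 24, …] (period length 8).
Convergents:
  p_0/q_0 = 12/1
  p_1/q_1 = 13/1
  p_2/q_2 = 25/2
  p_3/q_3 = 38/3
  p_4/q_4 = 215/17
  p_5/q_5 = 253/20
  p_6/q_6 = 468/37
  p_7/q_7 = 721/57
  p_8/q_8 = 17772/1405
  p_9/q_9 = 18493/1462
q_8 = 1405 ≤ 1410 < 1462 = q_9, so the answer is 17772/1405.

17772/1405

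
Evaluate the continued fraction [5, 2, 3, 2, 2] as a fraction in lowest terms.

Using pₖ = aₖpₖ₋₁ + pₖ₋₂ and qₖ = aₖqₖ₋₁ + qₖ₋₂:
  k=0: a=5, p=5, q=1
  k=1: a=2, p=11, q=2
  k=2: a=3, p=38, q=7
  k=3: a=2, p=87, q=16
  k=4: a=2, p=212, q=39

212/39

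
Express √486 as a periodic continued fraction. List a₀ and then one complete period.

a₀ = ⌊√486⌋ = 22.
With m₀=0, d₀=1 and mₖ₊₁ = dₖaₖ − mₖ, dₖ₊₁ = (n − mₖ₊₁²)/dₖ, aₖ₊₁ = ⌊(a₀+mₖ₊₁)/dₖ₊₁⌋:
  k=1: m=22, d=2, a=22
  k=2: m=22, d=1, a=44
d=1 and a=2a₀=44 at k=2, so the next step gives (m, d) = (22, 2) again — its k=1 value — and the period has length 2.

[22; 22, 44]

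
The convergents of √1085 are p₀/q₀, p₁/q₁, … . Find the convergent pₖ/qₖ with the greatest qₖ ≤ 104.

√1085 = [32; 1, 15, 2, 15, 1, 64, …] (period length 6).
Convergents:
  p_0/q_0 = 32/1
  p_1/q_1 = 33/1
  p_2/q_2 = 527/16
  p_3/q_3 = 1087/33
  p_4/q_4 = 16832/511
q_3 = 33 ≤ 104 < 511 = q_4, so the answer is 1087/33.

1087/33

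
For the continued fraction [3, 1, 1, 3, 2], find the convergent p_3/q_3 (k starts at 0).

25/7

Using pₖ = aₖpₖ₋₁ + pₖ₋₂, qₖ = aₖqₖ₋₁ + qₖ₋₂ (with p₋₁=1, p₋₂=0, q₋₁=0, q₋₂=1):
  k=0: a=3, p=3, q=1
  k=1: a=1, p=4, q=1
  k=2: a=1, p=7, q=2
  k=3: a=3, p=25, q=7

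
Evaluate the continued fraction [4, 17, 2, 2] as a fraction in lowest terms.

Fold from the inside: start with 2/1.
  2 + 1/2 = 5/2
  17 + 2/5 = 87/5
  4 + 5/87 = 353/87

353/87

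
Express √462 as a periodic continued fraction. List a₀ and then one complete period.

a₀ = ⌊√462⌋ = 21.
With m₀=0, d₀=1 and mₖ₊₁ = dₖaₖ − mₖ, dₖ₊₁ = (n − mₖ₊₁²)/dₖ, aₖ₊₁ = ⌊(a₀+mₖ₊₁)/dₖ₊₁⌋:
  k=1: m=21, d=21, a=2
  k=2: m=21, d=1, a=42
d=1 and a=2a₀=42 at k=2, so the next step gives (m, d) = (21, 21) again — its k=1 value — and the period has length 2.

[21; 2, 42]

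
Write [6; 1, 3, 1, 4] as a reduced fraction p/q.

Using pₖ = aₖpₖ₋₁ + pₖ₋₂ and qₖ = aₖqₖ₋₁ + qₖ₋₂:
  k=0: a=6, p=6, q=1
  k=1: a=1, p=7, q=1
  k=2: a=3, p=27, q=4
  k=3: a=1, p=34, q=5
  k=4: a=4, p=163, q=24

163/24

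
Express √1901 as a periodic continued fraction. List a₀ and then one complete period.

[43; 1, 1, 1, 1, 86]

a₀ = ⌊√1901⌋ = 43.
With m₀=0, d₀=1 and mₖ₊₁ = dₖaₖ − mₖ, dₖ₊₁ = (n − mₖ₊₁²)/dₖ, aₖ₊₁ = ⌊(a₀+mₖ₊₁)/dₖ₊₁⌋:
  k=1: m=43, d=52, a=1
  k=2: m=9, d=35, a=1
  k=3: m=26, d=35, a=1
  k=4: m=9, d=52, a=1
  k=5: m=43, d=1, a=86
d=1 and a=2a₀=86 at k=5, so the next step gives (m, d) = (43, 52) again — its k=1 value — and the period has length 5.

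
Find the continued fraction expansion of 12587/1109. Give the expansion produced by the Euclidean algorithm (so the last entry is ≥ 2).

12587 = 11×1109 + 388
1109 = 2×388 + 333
388 = 1×333 + 55
333 = 6×55 + 3
55 = 18×3 + 1
3 = 3×1 + 0  (stop)
So 12587/1109 = [11; 2, 1, 6, 18, 3].

[11; 2, 1, 6, 18, 3]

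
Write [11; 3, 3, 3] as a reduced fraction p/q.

373/33

Using pₖ = aₖpₖ₋₁ + pₖ₋₂ and qₖ = aₖqₖ₋₁ + qₖ₋₂:
  k=0: a=11, p=11, q=1
  k=1: a=3, p=34, q=3
  k=2: a=3, p=113, q=10
  k=3: a=3, p=373, q=33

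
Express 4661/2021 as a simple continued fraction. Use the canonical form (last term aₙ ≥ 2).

[2; 3, 3, 1, 3, 2, 3, 5]

4661 = 2*2021 + 619
2021 = 3*619 + 164
619 = 3*164 + 127
164 = 1*127 + 37
127 = 3*37 + 16
37 = 2*16 + 5
16 = 3*5 + 1
5 = 5*1 + 0  (stop)
So 4661/2021 = [2; 3, 3, 1, 3, 2, 3, 5].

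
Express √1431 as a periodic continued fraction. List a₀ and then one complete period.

a₀ = ⌊√1431⌋ = 37.
With m₀=0, d₀=1 and mₖ₊₁ = dₖaₖ − mₖ, dₖ₊₁ = (n − mₖ₊₁²)/dₖ, aₖ₊₁ = ⌊(a₀+mₖ₊₁)/dₖ₊₁⌋:
  k=1: m=37, d=62, a=1
  k=2: m=25, d=13, a=4
  k=3: m=27, d=54, a=1
  k=4: m=27, d=13, a=4
  k=5: m=25, d=62, a=1
  k=6: m=37, d=1, a=74
d=1 and a=2a₀=74 at k=6, so the next step gives (m, d) = (37, 62) again — its k=1 value — and the period has length 6.

[37; 1, 4, 1, 4, 1, 74]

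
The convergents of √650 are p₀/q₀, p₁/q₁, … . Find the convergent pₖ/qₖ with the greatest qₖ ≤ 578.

√650 = [25; 2, 50, …] (period length 2).
Convergents:
  p_0/q_0 = 25/1
  p_1/q_1 = 51/2
  p_2/q_2 = 2575/101
  p_3/q_3 = 5201/204
  p_4/q_4 = 262625/10301
q_3 = 204 ≤ 578 < 10301 = q_4, so the answer is 5201/204.

5201/204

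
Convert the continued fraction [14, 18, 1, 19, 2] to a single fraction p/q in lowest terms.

Using pₖ = aₖpₖ₋₁ + pₖ₋₂ and qₖ = aₖqₖ₋₁ + qₖ₋₂:
  k=0: a=14, p=14, q=1
  k=1: a=18, p=253, q=18
  k=2: a=1, p=267, q=19
  k=3: a=19, p=5326, q=379
  k=4: a=2, p=10919, q=777

10919/777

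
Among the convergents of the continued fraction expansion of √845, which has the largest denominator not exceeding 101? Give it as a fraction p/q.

843/29

√845 = [29; 14, 1, 1, 14, 58, …] (period length 5).
Convergents:
  p_0/q_0 = 29/1
  p_1/q_1 = 407/14
  p_2/q_2 = 436/15
  p_3/q_3 = 843/29
  p_4/q_4 = 12238/421
q_3 = 29 ≤ 101 < 421 = q_4, so the answer is 843/29.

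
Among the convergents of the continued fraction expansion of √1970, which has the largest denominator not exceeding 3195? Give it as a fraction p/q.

√1970 = [44; 2, 1, 1, 2, 88, …] (period length 5).
Convergents:
  p_0/q_0 = 44/1
  p_1/q_1 = 89/2
  p_2/q_2 = 133/3
  p_3/q_3 = 222/5
  p_4/q_4 = 577/13
  p_5/q_5 = 50998/1149
  p_6/q_6 = 102573/2311
  p_7/q_7 = 153571/3460
q_6 = 2311 ≤ 3195 < 3460 = q_7, so the answer is 102573/2311.

102573/2311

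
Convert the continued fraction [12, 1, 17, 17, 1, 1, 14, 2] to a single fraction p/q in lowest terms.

245663/18978

Using pₖ = aₖpₖ₋₁ + pₖ₋₂ and qₖ = aₖqₖ₋₁ + qₖ₋₂:
  k=0: a=12, p=12, q=1
  k=1: a=1, p=13, q=1
  k=2: a=17, p=233, q=18
  k=3: a=17, p=3974, q=307
  k=4: a=1, p=4207, q=325
  k=5: a=1, p=8181, q=632
  k=6: a=14, p=118741, q=9173
  k=7: a=2, p=245663, q=18978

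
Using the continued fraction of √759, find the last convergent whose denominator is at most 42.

√759 = [27; 1, 1, 4, 1, 1, 54, …] (period length 6).
Convergents:
  p_0/q_0 = 27/1
  p_1/q_1 = 28/1
  p_2/q_2 = 55/2
  p_3/q_3 = 248/9
  p_4/q_4 = 303/11
  p_5/q_5 = 551/20
  p_6/q_6 = 30057/1091
q_5 = 20 ≤ 42 < 1091 = q_6, so the answer is 551/20.

551/20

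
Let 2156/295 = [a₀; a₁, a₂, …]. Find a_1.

2156 = 7·295 + 91   →  a_0 = 7
295 = 3·91 + 22   →  a_1 = 3

3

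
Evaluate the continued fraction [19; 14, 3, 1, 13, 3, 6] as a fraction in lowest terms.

Fold from the inside: start with 6/1.
  3 + 1/6 = 19/6
  13 + 6/19 = 253/19
  1 + 19/253 = 272/253
  3 + 253/272 = 1069/272
  14 + 272/1069 = 15238/1069
  19 + 1069/15238 = 290591/15238

290591/15238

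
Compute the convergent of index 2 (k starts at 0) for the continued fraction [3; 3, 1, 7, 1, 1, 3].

13/4

Using pₖ = aₖpₖ₋₁ + pₖ₋₂, qₖ = aₖqₖ₋₁ + qₖ₋₂ (with p₋₁=1, p₋₂=0, q₋₁=0, q₋₂=1):
  k=0: a=3, p=3, q=1
  k=1: a=3, p=10, q=3
  k=2: a=1, p=13, q=4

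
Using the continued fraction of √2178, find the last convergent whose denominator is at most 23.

√2178 = [46; 1, 2, 46, 2, 1, 92, …] (period length 6).
Convergents:
  p_0/q_0 = 46/1
  p_1/q_1 = 47/1
  p_2/q_2 = 140/3
  p_3/q_3 = 6487/139
q_2 = 3 ≤ 23 < 139 = q_3, so the answer is 140/3.

140/3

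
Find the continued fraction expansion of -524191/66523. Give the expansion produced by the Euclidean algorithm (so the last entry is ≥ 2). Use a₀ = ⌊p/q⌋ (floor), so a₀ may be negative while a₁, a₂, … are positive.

-524191 = -8·66523 + 7993
66523 = 8·7993 + 2579
7993 = 3·2579 + 256
2579 = 10·256 + 19
256 = 13·19 + 9
19 = 2·9 + 1
9 = 9·1 + 0  (stop)
So -524191/66523 = [-8; 8, 3, 10, 13, 2, 9].

[-8; 8, 3, 10, 13, 2, 9]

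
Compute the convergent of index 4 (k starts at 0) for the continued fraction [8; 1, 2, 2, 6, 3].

Using pₖ = aₖpₖ₋₁ + pₖ₋₂, qₖ = aₖqₖ₋₁ + qₖ₋₂ (with p₋₁=1, p₋₂=0, q₋₁=0, q₋₂=1):
  k=0: a=8, p=8, q=1
  k=1: a=1, p=9, q=1
  k=2: a=2, p=26, q=3
  k=3: a=2, p=61, q=7
  k=4: a=6, p=392, q=45

392/45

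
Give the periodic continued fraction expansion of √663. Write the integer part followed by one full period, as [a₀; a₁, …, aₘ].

[25; 1, 2, 1, 50]

a₀ = ⌊√663⌋ = 25.
With m₀=0, d₀=1 and mₖ₊₁ = dₖaₖ − mₖ, dₖ₊₁ = (n − mₖ₊₁²)/dₖ, aₖ₊₁ = ⌊(a₀+mₖ₊₁)/dₖ₊₁⌋:
  k=1: m=25, d=38, a=1
  k=2: m=13, d=13, a=2
  k=3: m=13, d=38, a=1
  k=4: m=25, d=1, a=50
d=1 and a=2a₀=50 at k=4, so the next step gives (m, d) = (25, 38) again — its k=1 value — and the period has length 4.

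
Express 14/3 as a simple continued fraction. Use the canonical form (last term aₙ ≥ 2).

14 = 4×3 + 2
3 = 1×2 + 1
2 = 2×1 + 0  (stop)
So 14/3 = [4; 1, 2].

[4; 1, 2]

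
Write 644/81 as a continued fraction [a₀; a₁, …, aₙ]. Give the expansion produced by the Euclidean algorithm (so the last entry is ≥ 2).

644 = 7×81 + 77
81 = 1×77 + 4
77 = 19×4 + 1
4 = 4×1 + 0  (stop)
So 644/81 = [7; 1, 19, 4].

[7; 1, 19, 4]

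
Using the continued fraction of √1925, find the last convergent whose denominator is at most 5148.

√1925 = [43; 1, 6, 1, 86, …] (period length 4).
Convergents:
  p_0/q_0 = 43/1
  p_1/q_1 = 44/1
  p_2/q_2 = 307/7
  p_3/q_3 = 351/8
  p_4/q_4 = 30493/695
  p_5/q_5 = 30844/703
  p_6/q_6 = 215557/4913
  p_7/q_7 = 246401/5616
q_6 = 4913 ≤ 5148 < 5616 = q_7, so the answer is 215557/4913.

215557/4913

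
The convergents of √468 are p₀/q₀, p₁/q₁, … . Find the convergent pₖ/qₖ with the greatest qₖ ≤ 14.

238/11

√468 = [21; 1, 1, 1, 2, 1, 1, 1, 42, …] (period length 8).
Convergents:
  p_0/q_0 = 21/1
  p_1/q_1 = 22/1
  p_2/q_2 = 43/2
  p_3/q_3 = 65/3
  p_4/q_4 = 173/8
  p_5/q_5 = 238/11
  p_6/q_6 = 411/19
q_5 = 11 ≤ 14 < 19 = q_6, so the answer is 238/11.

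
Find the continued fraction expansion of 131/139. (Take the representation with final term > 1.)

131 = 0·139 + 131
139 = 1·131 + 8
131 = 16·8 + 3
8 = 2·3 + 2
3 = 1·2 + 1
2 = 2·1 + 0  (stop)
So 131/139 = [0; 1, 16, 2, 1, 2].

[0; 1, 16, 2, 1, 2]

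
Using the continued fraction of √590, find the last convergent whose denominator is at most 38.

√590 = [24; 3, 2, 4, 2, 3, 48, …] (period length 6).
Convergents:
  p_0/q_0 = 24/1
  p_1/q_1 = 73/3
  p_2/q_2 = 170/7
  p_3/q_3 = 753/31
  p_4/q_4 = 1676/69
q_3 = 31 ≤ 38 < 69 = q_4, so the answer is 753/31.

753/31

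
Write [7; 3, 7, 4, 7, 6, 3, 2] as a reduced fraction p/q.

216874/29633

Fold from the inside: start with 2/1.
  3 + 1/2 = 7/2
  6 + 2/7 = 44/7
  7 + 7/44 = 315/44
  4 + 44/315 = 1304/315
  7 + 315/1304 = 9443/1304
  3 + 1304/9443 = 29633/9443
  7 + 9443/29633 = 216874/29633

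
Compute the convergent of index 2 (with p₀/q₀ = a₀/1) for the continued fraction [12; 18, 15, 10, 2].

3267/271

Using pₖ = aₖpₖ₋₁ + pₖ₋₂, qₖ = aₖqₖ₋₁ + qₖ₋₂ (with p₋₁=1, p₋₂=0, q₋₁=0, q₋₂=1):
  k=0: a=12, p=12, q=1
  k=1: a=18, p=217, q=18
  k=2: a=15, p=3267, q=271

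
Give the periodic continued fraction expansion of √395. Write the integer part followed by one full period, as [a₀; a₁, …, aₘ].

a₀ = ⌊√395⌋ = 19.

[19; 1, 6, 1, 38]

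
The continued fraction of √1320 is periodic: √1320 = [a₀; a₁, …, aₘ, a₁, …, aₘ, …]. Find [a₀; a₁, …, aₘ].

[36; 3, 72]

a₀ = ⌊√1320⌋ = 36.
With m₀=0, d₀=1 and mₖ₊₁ = dₖaₖ − mₖ, dₖ₊₁ = (n − mₖ₊₁²)/dₖ, aₖ₊₁ = ⌊(a₀+mₖ₊₁)/dₖ₊₁⌋:
  k=1: m=36, d=24, a=3
  k=2: m=36, d=1, a=72
d=1 and a=2a₀=72 at k=2, so the next step gives (m, d) = (36, 24) again — its k=1 value — and the period has length 2.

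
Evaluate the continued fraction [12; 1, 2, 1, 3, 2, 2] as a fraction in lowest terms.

Fold from the inside: start with 2/1.
  2 + 1/2 = 5/2
  3 + 2/5 = 17/5
  1 + 5/17 = 22/17
  2 + 17/22 = 61/22
  1 + 22/61 = 83/61
  12 + 61/83 = 1057/83

1057/83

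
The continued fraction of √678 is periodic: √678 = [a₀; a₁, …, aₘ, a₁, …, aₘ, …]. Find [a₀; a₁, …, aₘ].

[26; 26, 52]

a₀ = ⌊√678⌋ = 26.
With m₀=0, d₀=1 and mₖ₊₁ = dₖaₖ − mₖ, dₖ₊₁ = (n − mₖ₊₁²)/dₖ, aₖ₊₁ = ⌊(a₀+mₖ₊₁)/dₖ₊₁⌋:
  k=1: m=26, d=2, a=26
  k=2: m=26, d=1, a=52
d=1 and a=2a₀=52 at k=2, so the next step gives (m, d) = (26, 2) again — its k=1 value — and the period has length 2.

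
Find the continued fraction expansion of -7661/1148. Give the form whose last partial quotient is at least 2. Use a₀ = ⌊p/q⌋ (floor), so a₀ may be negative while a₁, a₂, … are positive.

[-7; 3, 16, 3, 3, 2]

-7661 = -7·1148 + 375
1148 = 3·375 + 23
375 = 16·23 + 7
23 = 3·7 + 2
7 = 3·2 + 1
2 = 2·1 + 0  (stop)
So -7661/1148 = [-7; 3, 16, 3, 3, 2].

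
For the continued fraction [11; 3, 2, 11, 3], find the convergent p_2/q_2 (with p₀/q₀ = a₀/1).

79/7

Using pₖ = aₖpₖ₋₁ + pₖ₋₂, qₖ = aₖqₖ₋₁ + qₖ₋₂ (with p₋₁=1, p₋₂=0, q₋₁=0, q₋₂=1):
  k=0: a=11, p=11, q=1
  k=1: a=3, p=34, q=3
  k=2: a=2, p=79, q=7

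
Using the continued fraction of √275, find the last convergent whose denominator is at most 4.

√275 = [16; 1, 1, 2, 1, 1, 32, …] (period length 6).
Convergents:
  p_0/q_0 = 16/1
  p_1/q_1 = 17/1
  p_2/q_2 = 33/2
  p_3/q_3 = 83/5
q_2 = 2 ≤ 4 < 5 = q_3, so the answer is 33/2.

33/2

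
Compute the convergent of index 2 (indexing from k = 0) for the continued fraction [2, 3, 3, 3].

23/10

Using pₖ = aₖpₖ₋₁ + pₖ₋₂, qₖ = aₖqₖ₋₁ + qₖ₋₂ (with p₋₁=1, p₋₂=0, q₋₁=0, q₋₂=1):
  k=0: a=2, p=2, q=1
  k=1: a=3, p=7, q=3
  k=2: a=3, p=23, q=10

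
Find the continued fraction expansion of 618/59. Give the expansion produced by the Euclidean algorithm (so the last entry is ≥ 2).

618 = 10*59 + 28
59 = 2*28 + 3
28 = 9*3 + 1
3 = 3*1 + 0  (stop)
So 618/59 = [10; 2, 9, 3].

[10; 2, 9, 3]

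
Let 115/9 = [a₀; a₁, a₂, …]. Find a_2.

115 = 12·9 + 7   →  a_0 = 12
9 = 1·7 + 2   →  a_1 = 1
7 = 3·2 + 1   →  a_2 = 3

3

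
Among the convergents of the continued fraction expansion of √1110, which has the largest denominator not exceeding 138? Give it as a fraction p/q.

√1110 = [33; 3, 6, 3, 66, …] (period length 4).
Convergents:
  p_0/q_0 = 33/1
  p_1/q_1 = 100/3
  p_2/q_2 = 633/19
  p_3/q_3 = 1999/60
  p_4/q_4 = 132567/3979
q_3 = 60 ≤ 138 < 3979 = q_4, so the answer is 1999/60.

1999/60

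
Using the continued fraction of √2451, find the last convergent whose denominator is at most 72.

3317/67

√2451 = [49; 1, 1, 32, 1, 1, 98, …] (period length 6).
Convergents:
  p_0/q_0 = 49/1
  p_1/q_1 = 50/1
  p_2/q_2 = 99/2
  p_3/q_3 = 3218/65
  p_4/q_4 = 3317/67
  p_5/q_5 = 6535/132
q_4 = 67 ≤ 72 < 132 = q_5, so the answer is 3317/67.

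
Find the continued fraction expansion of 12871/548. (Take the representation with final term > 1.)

12871 = 23×548 + 267
548 = 2×267 + 14
267 = 19×14 + 1
14 = 14×1 + 0  (stop)
So 12871/548 = [23; 2, 19, 14].

[23; 2, 19, 14]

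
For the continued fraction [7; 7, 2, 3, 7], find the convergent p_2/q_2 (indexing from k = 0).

107/15

Using pₖ = aₖpₖ₋₁ + pₖ₋₂, qₖ = aₖqₖ₋₁ + qₖ₋₂ (with p₋₁=1, p₋₂=0, q₋₁=0, q₋₂=1):
  k=0: a=7, p=7, q=1
  k=1: a=7, p=50, q=7
  k=2: a=2, p=107, q=15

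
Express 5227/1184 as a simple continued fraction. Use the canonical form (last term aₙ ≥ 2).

[4; 2, 2, 2, 3, 9, 3]

5227 = 4×1184 + 491
1184 = 2×491 + 202
491 = 2×202 + 87
202 = 2×87 + 28
87 = 3×28 + 3
28 = 9×3 + 1
3 = 3×1 + 0  (stop)
So 5227/1184 = [4; 2, 2, 2, 3, 9, 3].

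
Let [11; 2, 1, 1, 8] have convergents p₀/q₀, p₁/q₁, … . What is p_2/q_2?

Using pₖ = aₖpₖ₋₁ + pₖ₋₂, qₖ = aₖqₖ₋₁ + qₖ₋₂ (with p₋₁=1, p₋₂=0, q₋₁=0, q₋₂=1):
  k=0: a=11, p=11, q=1
  k=1: a=2, p=23, q=2
  k=2: a=1, p=34, q=3

34/3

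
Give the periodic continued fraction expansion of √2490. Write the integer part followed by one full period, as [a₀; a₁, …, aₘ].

[49; 1, 8, 1, 98]

a₀ = ⌊√2490⌋ = 49.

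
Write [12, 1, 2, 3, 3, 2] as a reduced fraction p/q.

Fold from the inside: start with 2/1.
  3 + 1/2 = 7/2
  3 + 2/7 = 23/7
  2 + 7/23 = 53/23
  1 + 23/53 = 76/53
  12 + 53/76 = 965/76

965/76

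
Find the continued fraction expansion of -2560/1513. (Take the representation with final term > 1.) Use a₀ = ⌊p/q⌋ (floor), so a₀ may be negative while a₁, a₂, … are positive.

[-2; 3, 4, 19, 6]

-2560 = -2×1513 + 466
1513 = 3×466 + 115
466 = 4×115 + 6
115 = 19×6 + 1
6 = 6×1 + 0  (stop)
So -2560/1513 = [-2; 3, 4, 19, 6].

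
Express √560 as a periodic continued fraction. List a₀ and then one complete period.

[23; 1, 1, 1, 46]

a₀ = ⌊√560⌋ = 23.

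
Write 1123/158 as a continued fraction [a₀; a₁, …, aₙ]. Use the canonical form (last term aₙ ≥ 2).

1123 = 7·158 + 17
158 = 9·17 + 5
17 = 3·5 + 2
5 = 2·2 + 1
2 = 2·1 + 0  (stop)
So 1123/158 = [7; 9, 3, 2, 2].

[7; 9, 3, 2, 2]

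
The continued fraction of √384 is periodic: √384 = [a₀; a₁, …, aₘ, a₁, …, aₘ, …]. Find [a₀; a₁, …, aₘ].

a₀ = ⌊√384⌋ = 19.
With m₀=0, d₀=1 and mₖ₊₁ = dₖaₖ − mₖ, dₖ₊₁ = (n − mₖ₊₁²)/dₖ, aₖ₊₁ = ⌊(a₀+mₖ₊₁)/dₖ₊₁⌋:
  k=1: m=19, d=23, a=1
  k=2: m=4, d=16, a=1
  k=3: m=12, d=15, a=2
  k=4: m=18, d=4, a=9
  k=5: m=18, d=15, a=2
  k=6: m=12, d=16, a=1
  k=7: m=4, d=23, a=1
  k=8: m=19, d=1, a=38
d=1 and a=2a₀=38 at k=8, so the next step gives (m, d) = (19, 23) again — its k=1 value — and the period has length 8.

[19; 1, 1, 2, 9, 2, 1, 1, 38]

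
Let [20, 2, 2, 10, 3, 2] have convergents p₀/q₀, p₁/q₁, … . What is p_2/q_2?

Using pₖ = aₖpₖ₋₁ + pₖ₋₂, qₖ = aₖqₖ₋₁ + qₖ₋₂ (with p₋₁=1, p₋₂=0, q₋₁=0, q₋₂=1):
  k=0: a=20, p=20, q=1
  k=1: a=2, p=41, q=2
  k=2: a=2, p=102, q=5

102/5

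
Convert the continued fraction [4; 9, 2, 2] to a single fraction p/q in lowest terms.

Fold from the inside: start with 2/1.
  2 + 1/2 = 5/2
  9 + 2/5 = 47/5
  4 + 5/47 = 193/47

193/47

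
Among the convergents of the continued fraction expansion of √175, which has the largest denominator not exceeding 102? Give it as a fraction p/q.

463/35

√175 = [13; 4, 2, 1, 2, 4, 26, …] (period length 6).
Convergents:
  p_0/q_0 = 13/1
  p_1/q_1 = 53/4
  p_2/q_2 = 119/9
  p_3/q_3 = 172/13
  p_4/q_4 = 463/35
  p_5/q_5 = 2024/153
q_4 = 35 ≤ 102 < 153 = q_5, so the answer is 463/35.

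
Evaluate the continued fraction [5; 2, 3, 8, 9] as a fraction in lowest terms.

2873/529

Using pₖ = aₖpₖ₋₁ + pₖ₋₂ and qₖ = aₖqₖ₋₁ + qₖ₋₂:
  k=0: a=5, p=5, q=1
  k=1: a=2, p=11, q=2
  k=2: a=3, p=38, q=7
  k=3: a=8, p=315, q=58
  k=4: a=9, p=2873, q=529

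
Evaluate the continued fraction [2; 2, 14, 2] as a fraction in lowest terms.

Using pₖ = aₖpₖ₋₁ + pₖ₋₂ and qₖ = aₖqₖ₋₁ + qₖ₋₂:
  k=0: a=2, p=2, q=1
  k=1: a=2, p=5, q=2
  k=2: a=14, p=72, q=29
  k=3: a=2, p=149, q=60

149/60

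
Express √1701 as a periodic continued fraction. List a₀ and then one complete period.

a₀ = ⌊√1701⌋ = 41.
With m₀=0, d₀=1 and mₖ₊₁ = dₖaₖ − mₖ, dₖ₊₁ = (n − mₖ₊₁²)/dₖ, aₖ₊₁ = ⌊(a₀+mₖ₊₁)/dₖ₊₁⌋:
  k=1: m=41, d=20, a=4
  k=2: m=39, d=9, a=8
  k=3: m=33, d=68, a=1
  k=4: m=35, d=7, a=10
  k=5: m=35, d=68, a=1
  k=6: m=33, d=9, a=8
  k=7: m=39, d=20, a=4
  k=8: m=41, d=1, a=82
d=1 and a=2a₀=82 at k=8, so the next step gives (m, d) = (41, 20) again — its k=1 value — and the period has length 8.

[41; 4, 8, 1, 10, 1, 8, 4, 82]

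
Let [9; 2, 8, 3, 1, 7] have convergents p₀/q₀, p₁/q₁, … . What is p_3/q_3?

Using pₖ = aₖpₖ₋₁ + pₖ₋₂, qₖ = aₖqₖ₋₁ + qₖ₋₂ (with p₋₁=1, p₋₂=0, q₋₁=0, q₋₂=1):
  k=0: a=9, p=9, q=1
  k=1: a=2, p=19, q=2
  k=2: a=8, p=161, q=17
  k=3: a=3, p=502, q=53

502/53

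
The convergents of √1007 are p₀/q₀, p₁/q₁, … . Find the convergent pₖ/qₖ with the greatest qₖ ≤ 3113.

√1007 = [31; 1, 2, 1, 2, 1, 62, …] (period length 6).
Convergents:
  p_0/q_0 = 31/1
  p_1/q_1 = 32/1
  p_2/q_2 = 95/3
  p_3/q_3 = 127/4
  p_4/q_4 = 349/11
  p_5/q_5 = 476/15
  p_6/q_6 = 29861/941
  p_7/q_7 = 30337/956
  p_8/q_8 = 90535/2853
  p_9/q_9 = 120872/3809
q_8 = 2853 ≤ 3113 < 3809 = q_9, so the answer is 90535/2853.

90535/2853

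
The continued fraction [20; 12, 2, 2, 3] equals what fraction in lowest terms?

Using pₖ = aₖpₖ₋₁ + pₖ₋₂ and qₖ = aₖqₖ₋₁ + qₖ₋₂:
  k=0: a=20, p=20, q=1
  k=1: a=12, p=241, q=12
  k=2: a=2, p=502, q=25
  k=3: a=2, p=1245, q=62
  k=4: a=3, p=4237, q=211

4237/211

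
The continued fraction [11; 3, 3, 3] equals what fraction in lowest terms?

373/33

Using pₖ = aₖpₖ₋₁ + pₖ₋₂ and qₖ = aₖqₖ₋₁ + qₖ₋₂:
  k=0: a=11, p=11, q=1
  k=1: a=3, p=34, q=3
  k=2: a=3, p=113, q=10
  k=3: a=3, p=373, q=33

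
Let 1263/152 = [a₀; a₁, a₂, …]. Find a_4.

1

1263 = 8·152 + 47   →  a_0 = 8
152 = 3·47 + 11   →  a_1 = 3
47 = 4·11 + 3   →  a_2 = 4
11 = 3·3 + 2   →  a_3 = 3
3 = 1·2 + 1   →  a_4 = 1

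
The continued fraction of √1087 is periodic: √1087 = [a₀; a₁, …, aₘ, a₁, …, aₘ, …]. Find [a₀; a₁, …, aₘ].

[32; 1, 31, 1, 64]

a₀ = ⌊√1087⌋ = 32.
With m₀=0, d₀=1 and mₖ₊₁ = dₖaₖ − mₖ, dₖ₊₁ = (n − mₖ₊₁²)/dₖ, aₖ₊₁ = ⌊(a₀+mₖ₊₁)/dₖ₊₁⌋:
  k=1: m=32, d=63, a=1
  k=2: m=31, d=2, a=31
  k=3: m=31, d=63, a=1
  k=4: m=32, d=1, a=64
d=1 and a=2a₀=64 at k=4, so the next step gives (m, d) = (32, 63) again — its k=1 value — and the period has length 4.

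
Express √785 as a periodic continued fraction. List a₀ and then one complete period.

a₀ = ⌊√785⌋ = 28.
With m₀=0, d₀=1 and mₖ₊₁ = dₖaₖ − mₖ, dₖ₊₁ = (n − mₖ₊₁²)/dₖ, aₖ₊₁ = ⌊(a₀+mₖ₊₁)/dₖ₊₁⌋:
  k=1: m=28, d=1, a=56
d=1 and a=2a₀=56 at k=1, so the next step gives (m, d) = (28, 1) again — its k=1 value — and the period has length 1.

[28; 56]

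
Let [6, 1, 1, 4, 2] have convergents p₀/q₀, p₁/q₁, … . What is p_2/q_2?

Using pₖ = aₖpₖ₋₁ + pₖ₋₂, qₖ = aₖqₖ₋₁ + qₖ₋₂ (with p₋₁=1, p₋₂=0, q₋₁=0, q₋₂=1):
  k=0: a=6, p=6, q=1
  k=1: a=1, p=7, q=1
  k=2: a=1, p=13, q=2

13/2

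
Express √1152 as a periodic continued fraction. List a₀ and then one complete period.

[33; 1, 15, 1, 66]

a₀ = ⌊√1152⌋ = 33.
With m₀=0, d₀=1 and mₖ₊₁ = dₖaₖ − mₖ, dₖ₊₁ = (n − mₖ₊₁²)/dₖ, aₖ₊₁ = ⌊(a₀+mₖ₊₁)/dₖ₊₁⌋:
  k=1: m=33, d=63, a=1
  k=2: m=30, d=4, a=15
  k=3: m=30, d=63, a=1
  k=4: m=33, d=1, a=66
d=1 and a=2a₀=66 at k=4, so the next step gives (m, d) = (33, 63) again — its k=1 value — and the period has length 4.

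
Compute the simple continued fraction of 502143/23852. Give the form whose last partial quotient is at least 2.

502143 = 21×23852 + 1251
23852 = 19×1251 + 83
1251 = 15×83 + 6
83 = 13×6 + 5
6 = 1×5 + 1
5 = 5×1 + 0  (stop)
So 502143/23852 = [21; 19, 15, 13, 1, 5].

[21; 19, 15, 13, 1, 5]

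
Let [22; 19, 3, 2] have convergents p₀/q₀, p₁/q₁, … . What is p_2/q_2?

Using pₖ = aₖpₖ₋₁ + pₖ₋₂, qₖ = aₖqₖ₋₁ + qₖ₋₂ (with p₋₁=1, p₋₂=0, q₋₁=0, q₋₂=1):
  k=0: a=22, p=22, q=1
  k=1: a=19, p=419, q=19
  k=2: a=3, p=1279, q=58

1279/58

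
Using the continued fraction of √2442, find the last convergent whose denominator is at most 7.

√2442 = [49; 2, 2, 2, 98, …] (period length 4).
Convergents:
  p_0/q_0 = 49/1
  p_1/q_1 = 99/2
  p_2/q_2 = 247/5
  p_3/q_3 = 593/12
q_2 = 5 ≤ 7 < 12 = q_3, so the answer is 247/5.

247/5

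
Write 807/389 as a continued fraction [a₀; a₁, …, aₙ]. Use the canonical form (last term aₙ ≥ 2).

807 = 2·389 + 29
389 = 13·29 + 12
29 = 2·12 + 5
12 = 2·5 + 2
5 = 2·2 + 1
2 = 2·1 + 0  (stop)
So 807/389 = [2; 13, 2, 2, 2, 2].

[2; 13, 2, 2, 2, 2]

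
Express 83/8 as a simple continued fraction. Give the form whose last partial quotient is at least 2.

[10; 2, 1, 2]

83 = 10×8 + 3
8 = 2×3 + 2
3 = 1×2 + 1
2 = 2×1 + 0  (stop)
So 83/8 = [10; 2, 1, 2].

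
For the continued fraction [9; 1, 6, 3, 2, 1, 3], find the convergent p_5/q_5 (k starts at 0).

720/73

Using pₖ = aₖpₖ₋₁ + pₖ₋₂, qₖ = aₖqₖ₋₁ + qₖ₋₂ (with p₋₁=1, p₋₂=0, q₋₁=0, q₋₂=1):
  k=0: a=9, p=9, q=1
  k=1: a=1, p=10, q=1
  k=2: a=6, p=69, q=7
  k=3: a=3, p=217, q=22
  k=4: a=2, p=503, q=51
  k=5: a=1, p=720, q=73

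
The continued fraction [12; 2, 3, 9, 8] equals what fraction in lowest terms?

6551/527

Using pₖ = aₖpₖ₋₁ + pₖ₋₂ and qₖ = aₖqₖ₋₁ + qₖ₋₂:
  k=0: a=12, p=12, q=1
  k=1: a=2, p=25, q=2
  k=2: a=3, p=87, q=7
  k=3: a=9, p=808, q=65
  k=4: a=8, p=6551, q=527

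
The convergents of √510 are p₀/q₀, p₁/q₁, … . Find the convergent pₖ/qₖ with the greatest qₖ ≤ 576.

12353/547

√510 = [22; 1, 1, 2, 1, 1, 44, …] (period length 6).
Convergents:
  p_0/q_0 = 22/1
  p_1/q_1 = 23/1
  p_2/q_2 = 45/2
  p_3/q_3 = 113/5
  p_4/q_4 = 158/7
  p_5/q_5 = 271/12
  p_6/q_6 = 12082/535
  p_7/q_7 = 12353/547
  p_8/q_8 = 24435/1082
q_7 = 547 ≤ 576 < 1082 = q_8, so the answer is 12353/547.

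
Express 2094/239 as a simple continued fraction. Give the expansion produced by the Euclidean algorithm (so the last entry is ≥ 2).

[8; 1, 3, 5, 5, 2]

2094 = 8*239 + 182
239 = 1*182 + 57
182 = 3*57 + 11
57 = 5*11 + 2
11 = 5*2 + 1
2 = 2*1 + 0  (stop)
So 2094/239 = [8; 1, 3, 5, 5, 2].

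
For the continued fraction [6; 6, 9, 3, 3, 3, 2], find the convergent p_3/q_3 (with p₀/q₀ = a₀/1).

1054/171

Using pₖ = aₖpₖ₋₁ + pₖ₋₂, qₖ = aₖqₖ₋₁ + qₖ₋₂ (with p₋₁=1, p₋₂=0, q₋₁=0, q₋₂=1):
  k=0: a=6, p=6, q=1
  k=1: a=6, p=37, q=6
  k=2: a=9, p=339, q=55
  k=3: a=3, p=1054, q=171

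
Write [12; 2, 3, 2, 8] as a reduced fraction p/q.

1679/135

Using pₖ = aₖpₖ₋₁ + pₖ₋₂ and qₖ = aₖqₖ₋₁ + qₖ₋₂:
  k=0: a=12, p=12, q=1
  k=1: a=2, p=25, q=2
  k=2: a=3, p=87, q=7
  k=3: a=2, p=199, q=16
  k=4: a=8, p=1679, q=135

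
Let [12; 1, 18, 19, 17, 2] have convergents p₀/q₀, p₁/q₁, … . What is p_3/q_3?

4687/362

Using pₖ = aₖpₖ₋₁ + pₖ₋₂, qₖ = aₖqₖ₋₁ + qₖ₋₂ (with p₋₁=1, p₋₂=0, q₋₁=0, q₋₂=1):
  k=0: a=12, p=12, q=1
  k=1: a=1, p=13, q=1
  k=2: a=18, p=246, q=19
  k=3: a=19, p=4687, q=362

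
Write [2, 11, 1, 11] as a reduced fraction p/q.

Fold from the inside: start with 11/1.
  1 + 1/11 = 12/11
  11 + 11/12 = 143/12
  2 + 12/143 = 298/143

298/143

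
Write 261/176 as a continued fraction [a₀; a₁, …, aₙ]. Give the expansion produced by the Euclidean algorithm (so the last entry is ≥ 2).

261 = 1·176 + 85
176 = 2·85 + 6
85 = 14·6 + 1
6 = 6·1 + 0  (stop)
So 261/176 = [1; 2, 14, 6].

[1; 2, 14, 6]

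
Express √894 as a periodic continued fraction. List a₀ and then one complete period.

[29; 1, 8, 1, 58]

a₀ = ⌊√894⌋ = 29.
With m₀=0, d₀=1 and mₖ₊₁ = dₖaₖ − mₖ, dₖ₊₁ = (n − mₖ₊₁²)/dₖ, aₖ₊₁ = ⌊(a₀+mₖ₊₁)/dₖ₊₁⌋:
  k=1: m=29, d=53, a=1
  k=2: m=24, d=6, a=8
  k=3: m=24, d=53, a=1
  k=4: m=29, d=1, a=58
d=1 and a=2a₀=58 at k=4, so the next step gives (m, d) = (29, 53) again — its k=1 value — and the period has length 4.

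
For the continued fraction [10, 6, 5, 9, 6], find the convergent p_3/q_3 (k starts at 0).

Using pₖ = aₖpₖ₋₁ + pₖ₋₂, qₖ = aₖqₖ₋₁ + qₖ₋₂ (with p₋₁=1, p₋₂=0, q₋₁=0, q₋₂=1):
  k=0: a=10, p=10, q=1
  k=1: a=6, p=61, q=6
  k=2: a=5, p=315, q=31
  k=3: a=9, p=2896, q=285

2896/285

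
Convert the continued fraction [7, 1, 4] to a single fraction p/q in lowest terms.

Using pₖ = aₖpₖ₋₁ + pₖ₋₂ and qₖ = aₖqₖ₋₁ + qₖ₋₂:
  k=0: a=7, p=7, q=1
  k=1: a=1, p=8, q=1
  k=2: a=4, p=39, q=5

39/5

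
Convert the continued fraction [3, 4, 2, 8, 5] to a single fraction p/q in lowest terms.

Using pₖ = aₖpₖ₋₁ + pₖ₋₂ and qₖ = aₖqₖ₋₁ + qₖ₋₂:
  k=0: a=3, p=3, q=1
  k=1: a=4, p=13, q=4
  k=2: a=2, p=29, q=9
  k=3: a=8, p=245, q=76
  k=4: a=5, p=1254, q=389

1254/389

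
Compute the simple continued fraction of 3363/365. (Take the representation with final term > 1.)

[9; 4, 1, 2, 8, 3]

3363 = 9·365 + 78
365 = 4·78 + 53
78 = 1·53 + 25
53 = 2·25 + 3
25 = 8·3 + 1
3 = 3·1 + 0  (stop)
So 3363/365 = [9; 4, 1, 2, 8, 3].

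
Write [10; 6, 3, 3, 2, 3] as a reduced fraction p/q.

5059/498

Using pₖ = aₖpₖ₋₁ + pₖ₋₂ and qₖ = aₖqₖ₋₁ + qₖ₋₂:
  k=0: a=10, p=10, q=1
  k=1: a=6, p=61, q=6
  k=2: a=3, p=193, q=19
  k=3: a=3, p=640, q=63
  k=4: a=2, p=1473, q=145
  k=5: a=3, p=5059, q=498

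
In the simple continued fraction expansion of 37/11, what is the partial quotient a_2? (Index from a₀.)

37 = 3·11 + 4   →  a_0 = 3
11 = 2·4 + 3   →  a_1 = 2
4 = 1·3 + 1   →  a_2 = 1

1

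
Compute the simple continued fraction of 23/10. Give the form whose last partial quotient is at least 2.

23 = 2·10 + 3
10 = 3·3 + 1
3 = 3·1 + 0  (stop)
So 23/10 = [2; 3, 3].

[2; 3, 3]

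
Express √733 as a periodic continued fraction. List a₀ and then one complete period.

a₀ = ⌊√733⌋ = 27.
With m₀=0, d₀=1 and mₖ₊₁ = dₖaₖ − mₖ, dₖ₊₁ = (n − mₖ₊₁²)/dₖ, aₖ₊₁ = ⌊(a₀+mₖ₊₁)/dₖ₊₁⌋:
  k=1: m=27, d=4, a=13
  k=2: m=25, d=27, a=1
  k=3: m=2, d=27, a=1
  k=4: m=25, d=4, a=13
  k=5: m=27, d=1, a=54
d=1 and a=2a₀=54 at k=5, so the next step gives (m, d) = (27, 4) again — its k=1 value — and the period has length 5.

[27; 13, 1, 1, 13, 54]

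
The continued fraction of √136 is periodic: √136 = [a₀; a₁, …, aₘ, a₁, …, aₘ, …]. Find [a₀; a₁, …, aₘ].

a₀ = ⌊√136⌋ = 11.
With m₀=0, d₀=1 and mₖ₊₁ = dₖaₖ − mₖ, dₖ₊₁ = (n − mₖ₊₁²)/dₖ, aₖ₊₁ = ⌊(a₀+mₖ₊₁)/dₖ₊₁⌋:
  k=1: m=11, d=15, a=1
  k=2: m=4, d=8, a=1
  k=3: m=4, d=15, a=1
  k=4: m=11, d=1, a=22
d=1 and a=2a₀=22 at k=4, so the next step gives (m, d) = (11, 15) again — its k=1 value — and the period has length 4.

[11; 1, 1, 1, 22]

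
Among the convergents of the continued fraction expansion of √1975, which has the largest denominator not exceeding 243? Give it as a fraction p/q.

5644/127

√1975 = [44; 2, 3, 1, 2, 1, 3, 2, 88, …] (period length 8).
Convergents:
  p_0/q_0 = 44/1
  p_1/q_1 = 89/2
  p_2/q_2 = 311/7
  p_3/q_3 = 400/9
  p_4/q_4 = 1111/25
  p_5/q_5 = 1511/34
  p_6/q_6 = 5644/127
  p_7/q_7 = 12799/288
q_6 = 127 ≤ 243 < 288 = q_7, so the answer is 5644/127.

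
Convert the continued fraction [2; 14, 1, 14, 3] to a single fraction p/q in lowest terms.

1420/687

Fold from the inside: start with 3/1.
  14 + 1/3 = 43/3
  1 + 3/43 = 46/43
  14 + 43/46 = 687/46
  2 + 46/687 = 1420/687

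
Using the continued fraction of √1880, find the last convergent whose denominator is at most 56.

1691/39

√1880 = [43; 2, 1, 3, 1, 2, 86, …] (period length 6).
Convergents:
  p_0/q_0 = 43/1
  p_1/q_1 = 87/2
  p_2/q_2 = 130/3
  p_3/q_3 = 477/11
  p_4/q_4 = 607/14
  p_5/q_5 = 1691/39
  p_6/q_6 = 146033/3368
q_5 = 39 ≤ 56 < 3368 = q_6, so the answer is 1691/39.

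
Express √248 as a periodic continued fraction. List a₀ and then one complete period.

a₀ = ⌊√248⌋ = 15.
With m₀=0, d₀=1 and mₖ₊₁ = dₖaₖ − mₖ, dₖ₊₁ = (n − mₖ₊₁²)/dₖ, aₖ₊₁ = ⌊(a₀+mₖ₊₁)/dₖ₊₁⌋:
  k=1: m=15, d=23, a=1
  k=2: m=8, d=8, a=2
  k=3: m=8, d=23, a=1
  k=4: m=15, d=1, a=30
d=1 and a=2a₀=30 at k=4, so the next step gives (m, d) = (15, 23) again — its k=1 value — and the period has length 4.

[15; 1, 2, 1, 30]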